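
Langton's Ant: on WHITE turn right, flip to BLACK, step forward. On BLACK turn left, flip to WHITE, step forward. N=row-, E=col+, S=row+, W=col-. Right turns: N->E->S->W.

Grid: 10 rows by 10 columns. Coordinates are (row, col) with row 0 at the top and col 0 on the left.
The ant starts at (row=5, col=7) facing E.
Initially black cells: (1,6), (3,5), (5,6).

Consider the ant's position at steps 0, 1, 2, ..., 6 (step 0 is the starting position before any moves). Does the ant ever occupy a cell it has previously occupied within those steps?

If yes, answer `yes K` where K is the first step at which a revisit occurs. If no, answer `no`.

Step 1: on WHITE (5,7): turn R to S, flip to black, move to (6,7). |black|=4 — new cell
Step 2: on WHITE (6,7): turn R to W, flip to black, move to (6,6). |black|=5 — new cell
Step 3: on WHITE (6,6): turn R to N, flip to black, move to (5,6). |black|=6 — new cell
Step 4: on BLACK (5,6): turn L to W, flip to white, move to (5,5). |black|=5 — new cell
Step 5: on WHITE (5,5): turn R to N, flip to black, move to (4,5). |black|=6 — new cell
Step 6: on WHITE (4,5): turn R to E, flip to black, move to (4,6). |black|=7 — new cell
No revisit within 6 steps.

Answer: no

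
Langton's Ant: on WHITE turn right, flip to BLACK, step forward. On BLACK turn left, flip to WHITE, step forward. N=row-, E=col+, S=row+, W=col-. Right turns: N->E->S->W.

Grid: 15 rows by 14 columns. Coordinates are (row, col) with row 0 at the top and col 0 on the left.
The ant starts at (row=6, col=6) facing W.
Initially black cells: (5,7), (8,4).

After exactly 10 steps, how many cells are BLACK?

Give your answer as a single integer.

Answer: 8

Derivation:
Step 1: on WHITE (6,6): turn R to N, flip to black, move to (5,6). |black|=3
Step 2: on WHITE (5,6): turn R to E, flip to black, move to (5,7). |black|=4
Step 3: on BLACK (5,7): turn L to N, flip to white, move to (4,7). |black|=3
Step 4: on WHITE (4,7): turn R to E, flip to black, move to (4,8). |black|=4
Step 5: on WHITE (4,8): turn R to S, flip to black, move to (5,8). |black|=5
Step 6: on WHITE (5,8): turn R to W, flip to black, move to (5,7). |black|=6
Step 7: on WHITE (5,7): turn R to N, flip to black, move to (4,7). |black|=7
Step 8: on BLACK (4,7): turn L to W, flip to white, move to (4,6). |black|=6
Step 9: on WHITE (4,6): turn R to N, flip to black, move to (3,6). |black|=7
Step 10: on WHITE (3,6): turn R to E, flip to black, move to (3,7). |black|=8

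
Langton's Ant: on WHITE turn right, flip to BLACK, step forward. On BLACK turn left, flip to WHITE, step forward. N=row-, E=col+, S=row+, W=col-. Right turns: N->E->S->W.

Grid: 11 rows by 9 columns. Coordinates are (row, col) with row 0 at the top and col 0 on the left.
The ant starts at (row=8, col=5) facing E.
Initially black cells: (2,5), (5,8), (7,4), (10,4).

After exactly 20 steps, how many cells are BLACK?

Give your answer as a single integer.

Answer: 10

Derivation:
Step 1: on WHITE (8,5): turn R to S, flip to black, move to (9,5). |black|=5
Step 2: on WHITE (9,5): turn R to W, flip to black, move to (9,4). |black|=6
Step 3: on WHITE (9,4): turn R to N, flip to black, move to (8,4). |black|=7
Step 4: on WHITE (8,4): turn R to E, flip to black, move to (8,5). |black|=8
Step 5: on BLACK (8,5): turn L to N, flip to white, move to (7,5). |black|=7
Step 6: on WHITE (7,5): turn R to E, flip to black, move to (7,6). |black|=8
Step 7: on WHITE (7,6): turn R to S, flip to black, move to (8,6). |black|=9
Step 8: on WHITE (8,6): turn R to W, flip to black, move to (8,5). |black|=10
Step 9: on WHITE (8,5): turn R to N, flip to black, move to (7,5). |black|=11
Step 10: on BLACK (7,5): turn L to W, flip to white, move to (7,4). |black|=10
Step 11: on BLACK (7,4): turn L to S, flip to white, move to (8,4). |black|=9
Step 12: on BLACK (8,4): turn L to E, flip to white, move to (8,5). |black|=8
Step 13: on BLACK (8,5): turn L to N, flip to white, move to (7,5). |black|=7
Step 14: on WHITE (7,5): turn R to E, flip to black, move to (7,6). |black|=8
Step 15: on BLACK (7,6): turn L to N, flip to white, move to (6,6). |black|=7
Step 16: on WHITE (6,6): turn R to E, flip to black, move to (6,7). |black|=8
Step 17: on WHITE (6,7): turn R to S, flip to black, move to (7,7). |black|=9
Step 18: on WHITE (7,7): turn R to W, flip to black, move to (7,6). |black|=10
Step 19: on WHITE (7,6): turn R to N, flip to black, move to (6,6). |black|=11
Step 20: on BLACK (6,6): turn L to W, flip to white, move to (6,5). |black|=10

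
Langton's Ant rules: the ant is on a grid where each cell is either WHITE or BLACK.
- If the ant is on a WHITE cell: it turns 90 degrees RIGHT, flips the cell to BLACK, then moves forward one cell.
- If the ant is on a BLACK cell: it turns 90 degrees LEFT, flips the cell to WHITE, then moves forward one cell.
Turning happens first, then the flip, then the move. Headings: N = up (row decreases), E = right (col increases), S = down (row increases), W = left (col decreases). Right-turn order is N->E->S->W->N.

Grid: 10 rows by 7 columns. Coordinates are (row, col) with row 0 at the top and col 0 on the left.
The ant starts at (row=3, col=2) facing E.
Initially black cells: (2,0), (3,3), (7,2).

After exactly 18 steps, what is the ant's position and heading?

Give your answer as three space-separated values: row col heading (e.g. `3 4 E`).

Answer: 2 3 W

Derivation:
Step 1: on WHITE (3,2): turn R to S, flip to black, move to (4,2). |black|=4
Step 2: on WHITE (4,2): turn R to W, flip to black, move to (4,1). |black|=5
Step 3: on WHITE (4,1): turn R to N, flip to black, move to (3,1). |black|=6
Step 4: on WHITE (3,1): turn R to E, flip to black, move to (3,2). |black|=7
Step 5: on BLACK (3,2): turn L to N, flip to white, move to (2,2). |black|=6
Step 6: on WHITE (2,2): turn R to E, flip to black, move to (2,3). |black|=7
Step 7: on WHITE (2,3): turn R to S, flip to black, move to (3,3). |black|=8
Step 8: on BLACK (3,3): turn L to E, flip to white, move to (3,4). |black|=7
Step 9: on WHITE (3,4): turn R to S, flip to black, move to (4,4). |black|=8
Step 10: on WHITE (4,4): turn R to W, flip to black, move to (4,3). |black|=9
Step 11: on WHITE (4,3): turn R to N, flip to black, move to (3,3). |black|=10
Step 12: on WHITE (3,3): turn R to E, flip to black, move to (3,4). |black|=11
Step 13: on BLACK (3,4): turn L to N, flip to white, move to (2,4). |black|=10
Step 14: on WHITE (2,4): turn R to E, flip to black, move to (2,5). |black|=11
Step 15: on WHITE (2,5): turn R to S, flip to black, move to (3,5). |black|=12
Step 16: on WHITE (3,5): turn R to W, flip to black, move to (3,4). |black|=13
Step 17: on WHITE (3,4): turn R to N, flip to black, move to (2,4). |black|=14
Step 18: on BLACK (2,4): turn L to W, flip to white, move to (2,3). |black|=13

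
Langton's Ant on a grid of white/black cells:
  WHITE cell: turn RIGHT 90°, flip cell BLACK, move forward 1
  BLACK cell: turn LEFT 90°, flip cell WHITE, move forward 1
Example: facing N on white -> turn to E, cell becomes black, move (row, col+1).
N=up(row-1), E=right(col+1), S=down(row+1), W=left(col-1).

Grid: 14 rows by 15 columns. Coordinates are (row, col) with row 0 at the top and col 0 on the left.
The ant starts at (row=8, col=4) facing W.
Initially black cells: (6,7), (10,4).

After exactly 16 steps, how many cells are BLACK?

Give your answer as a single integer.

Step 1: on WHITE (8,4): turn R to N, flip to black, move to (7,4). |black|=3
Step 2: on WHITE (7,4): turn R to E, flip to black, move to (7,5). |black|=4
Step 3: on WHITE (7,5): turn R to S, flip to black, move to (8,5). |black|=5
Step 4: on WHITE (8,5): turn R to W, flip to black, move to (8,4). |black|=6
Step 5: on BLACK (8,4): turn L to S, flip to white, move to (9,4). |black|=5
Step 6: on WHITE (9,4): turn R to W, flip to black, move to (9,3). |black|=6
Step 7: on WHITE (9,3): turn R to N, flip to black, move to (8,3). |black|=7
Step 8: on WHITE (8,3): turn R to E, flip to black, move to (8,4). |black|=8
Step 9: on WHITE (8,4): turn R to S, flip to black, move to (9,4). |black|=9
Step 10: on BLACK (9,4): turn L to E, flip to white, move to (9,5). |black|=8
Step 11: on WHITE (9,5): turn R to S, flip to black, move to (10,5). |black|=9
Step 12: on WHITE (10,5): turn R to W, flip to black, move to (10,4). |black|=10
Step 13: on BLACK (10,4): turn L to S, flip to white, move to (11,4). |black|=9
Step 14: on WHITE (11,4): turn R to W, flip to black, move to (11,3). |black|=10
Step 15: on WHITE (11,3): turn R to N, flip to black, move to (10,3). |black|=11
Step 16: on WHITE (10,3): turn R to E, flip to black, move to (10,4). |black|=12

Answer: 12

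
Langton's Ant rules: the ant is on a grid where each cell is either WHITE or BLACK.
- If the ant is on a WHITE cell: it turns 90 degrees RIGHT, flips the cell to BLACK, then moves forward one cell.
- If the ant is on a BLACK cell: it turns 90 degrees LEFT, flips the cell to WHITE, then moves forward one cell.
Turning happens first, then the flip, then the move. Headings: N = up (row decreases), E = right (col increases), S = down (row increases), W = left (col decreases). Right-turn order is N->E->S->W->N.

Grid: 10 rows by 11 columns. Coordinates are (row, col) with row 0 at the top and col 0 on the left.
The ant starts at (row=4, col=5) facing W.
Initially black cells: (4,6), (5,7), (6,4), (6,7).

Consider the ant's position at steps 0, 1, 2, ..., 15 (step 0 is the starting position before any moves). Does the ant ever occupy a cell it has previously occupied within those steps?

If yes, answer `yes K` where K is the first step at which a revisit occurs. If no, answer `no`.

Step 1: on WHITE (4,5): turn R to N, flip to black, move to (3,5). |black|=5 — new cell
Step 2: on WHITE (3,5): turn R to E, flip to black, move to (3,6). |black|=6 — new cell
Step 3: on WHITE (3,6): turn R to S, flip to black, move to (4,6). |black|=7 — new cell
Step 4: on BLACK (4,6): turn L to E, flip to white, move to (4,7). |black|=6 — new cell
Step 5: on WHITE (4,7): turn R to S, flip to black, move to (5,7). |black|=7 — new cell
Step 6: on BLACK (5,7): turn L to E, flip to white, move to (5,8). |black|=6 — new cell
Step 7: on WHITE (5,8): turn R to S, flip to black, move to (6,8). |black|=7 — new cell
Step 8: on WHITE (6,8): turn R to W, flip to black, move to (6,7). |black|=8 — new cell
Step 9: on BLACK (6,7): turn L to S, flip to white, move to (7,7). |black|=7 — new cell
Step 10: on WHITE (7,7): turn R to W, flip to black, move to (7,6). |black|=8 — new cell
Step 11: on WHITE (7,6): turn R to N, flip to black, move to (6,6). |black|=9 — new cell
Step 12: on WHITE (6,6): turn R to E, flip to black, move to (6,7). |black|=10 — REVISIT

Answer: yes 12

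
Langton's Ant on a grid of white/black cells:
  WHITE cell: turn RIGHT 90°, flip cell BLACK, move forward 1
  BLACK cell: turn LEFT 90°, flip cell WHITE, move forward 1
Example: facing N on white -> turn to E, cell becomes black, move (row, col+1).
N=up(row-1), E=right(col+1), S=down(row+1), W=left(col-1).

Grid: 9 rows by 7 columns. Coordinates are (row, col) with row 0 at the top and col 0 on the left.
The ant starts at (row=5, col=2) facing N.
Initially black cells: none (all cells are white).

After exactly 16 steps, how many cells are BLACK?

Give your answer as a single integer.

Answer: 8

Derivation:
Step 1: on WHITE (5,2): turn R to E, flip to black, move to (5,3). |black|=1
Step 2: on WHITE (5,3): turn R to S, flip to black, move to (6,3). |black|=2
Step 3: on WHITE (6,3): turn R to W, flip to black, move to (6,2). |black|=3
Step 4: on WHITE (6,2): turn R to N, flip to black, move to (5,2). |black|=4
Step 5: on BLACK (5,2): turn L to W, flip to white, move to (5,1). |black|=3
Step 6: on WHITE (5,1): turn R to N, flip to black, move to (4,1). |black|=4
Step 7: on WHITE (4,1): turn R to E, flip to black, move to (4,2). |black|=5
Step 8: on WHITE (4,2): turn R to S, flip to black, move to (5,2). |black|=6
Step 9: on WHITE (5,2): turn R to W, flip to black, move to (5,1). |black|=7
Step 10: on BLACK (5,1): turn L to S, flip to white, move to (6,1). |black|=6
Step 11: on WHITE (6,1): turn R to W, flip to black, move to (6,0). |black|=7
Step 12: on WHITE (6,0): turn R to N, flip to black, move to (5,0). |black|=8
Step 13: on WHITE (5,0): turn R to E, flip to black, move to (5,1). |black|=9
Step 14: on WHITE (5,1): turn R to S, flip to black, move to (6,1). |black|=10
Step 15: on BLACK (6,1): turn L to E, flip to white, move to (6,2). |black|=9
Step 16: on BLACK (6,2): turn L to N, flip to white, move to (5,2). |black|=8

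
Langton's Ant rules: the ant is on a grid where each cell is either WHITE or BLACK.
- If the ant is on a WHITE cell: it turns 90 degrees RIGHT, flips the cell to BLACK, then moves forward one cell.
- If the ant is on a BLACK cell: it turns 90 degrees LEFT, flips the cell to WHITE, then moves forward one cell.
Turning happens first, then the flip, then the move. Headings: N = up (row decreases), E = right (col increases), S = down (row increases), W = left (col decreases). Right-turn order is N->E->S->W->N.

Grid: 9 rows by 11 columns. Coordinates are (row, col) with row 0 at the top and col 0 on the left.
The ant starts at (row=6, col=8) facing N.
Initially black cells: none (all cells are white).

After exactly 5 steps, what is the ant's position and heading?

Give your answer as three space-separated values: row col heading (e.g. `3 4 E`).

Answer: 6 7 W

Derivation:
Step 1: on WHITE (6,8): turn R to E, flip to black, move to (6,9). |black|=1
Step 2: on WHITE (6,9): turn R to S, flip to black, move to (7,9). |black|=2
Step 3: on WHITE (7,9): turn R to W, flip to black, move to (7,8). |black|=3
Step 4: on WHITE (7,8): turn R to N, flip to black, move to (6,8). |black|=4
Step 5: on BLACK (6,8): turn L to W, flip to white, move to (6,7). |black|=3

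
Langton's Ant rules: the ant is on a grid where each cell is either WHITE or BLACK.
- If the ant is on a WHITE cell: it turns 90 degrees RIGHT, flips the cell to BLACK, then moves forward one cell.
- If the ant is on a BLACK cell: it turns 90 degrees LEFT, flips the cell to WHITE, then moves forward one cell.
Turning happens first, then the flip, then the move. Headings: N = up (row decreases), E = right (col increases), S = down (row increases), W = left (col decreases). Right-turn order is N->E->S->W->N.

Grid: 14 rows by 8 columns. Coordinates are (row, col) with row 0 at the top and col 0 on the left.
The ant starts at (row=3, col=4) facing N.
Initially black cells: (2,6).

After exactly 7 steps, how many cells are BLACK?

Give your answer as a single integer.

Step 1: on WHITE (3,4): turn R to E, flip to black, move to (3,5). |black|=2
Step 2: on WHITE (3,5): turn R to S, flip to black, move to (4,5). |black|=3
Step 3: on WHITE (4,5): turn R to W, flip to black, move to (4,4). |black|=4
Step 4: on WHITE (4,4): turn R to N, flip to black, move to (3,4). |black|=5
Step 5: on BLACK (3,4): turn L to W, flip to white, move to (3,3). |black|=4
Step 6: on WHITE (3,3): turn R to N, flip to black, move to (2,3). |black|=5
Step 7: on WHITE (2,3): turn R to E, flip to black, move to (2,4). |black|=6

Answer: 6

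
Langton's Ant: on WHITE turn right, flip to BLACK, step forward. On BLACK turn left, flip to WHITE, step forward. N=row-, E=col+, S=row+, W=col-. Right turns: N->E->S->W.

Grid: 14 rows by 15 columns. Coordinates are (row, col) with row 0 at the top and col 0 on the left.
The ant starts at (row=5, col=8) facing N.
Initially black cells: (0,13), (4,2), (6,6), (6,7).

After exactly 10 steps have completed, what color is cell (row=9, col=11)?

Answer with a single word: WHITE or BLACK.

Step 1: on WHITE (5,8): turn R to E, flip to black, move to (5,9). |black|=5
Step 2: on WHITE (5,9): turn R to S, flip to black, move to (6,9). |black|=6
Step 3: on WHITE (6,9): turn R to W, flip to black, move to (6,8). |black|=7
Step 4: on WHITE (6,8): turn R to N, flip to black, move to (5,8). |black|=8
Step 5: on BLACK (5,8): turn L to W, flip to white, move to (5,7). |black|=7
Step 6: on WHITE (5,7): turn R to N, flip to black, move to (4,7). |black|=8
Step 7: on WHITE (4,7): turn R to E, flip to black, move to (4,8). |black|=9
Step 8: on WHITE (4,8): turn R to S, flip to black, move to (5,8). |black|=10
Step 9: on WHITE (5,8): turn R to W, flip to black, move to (5,7). |black|=11
Step 10: on BLACK (5,7): turn L to S, flip to white, move to (6,7). |black|=10

Answer: WHITE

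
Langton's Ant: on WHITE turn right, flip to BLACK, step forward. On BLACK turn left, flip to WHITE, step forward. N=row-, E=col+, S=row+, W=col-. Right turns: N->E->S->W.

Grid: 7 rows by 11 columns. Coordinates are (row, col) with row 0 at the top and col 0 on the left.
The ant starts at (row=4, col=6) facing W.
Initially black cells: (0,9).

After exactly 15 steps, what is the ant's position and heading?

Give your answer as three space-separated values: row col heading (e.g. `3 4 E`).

Step 1: on WHITE (4,6): turn R to N, flip to black, move to (3,6). |black|=2
Step 2: on WHITE (3,6): turn R to E, flip to black, move to (3,7). |black|=3
Step 3: on WHITE (3,7): turn R to S, flip to black, move to (4,7). |black|=4
Step 4: on WHITE (4,7): turn R to W, flip to black, move to (4,6). |black|=5
Step 5: on BLACK (4,6): turn L to S, flip to white, move to (5,6). |black|=4
Step 6: on WHITE (5,6): turn R to W, flip to black, move to (5,5). |black|=5
Step 7: on WHITE (5,5): turn R to N, flip to black, move to (4,5). |black|=6
Step 8: on WHITE (4,5): turn R to E, flip to black, move to (4,6). |black|=7
Step 9: on WHITE (4,6): turn R to S, flip to black, move to (5,6). |black|=8
Step 10: on BLACK (5,6): turn L to E, flip to white, move to (5,7). |black|=7
Step 11: on WHITE (5,7): turn R to S, flip to black, move to (6,7). |black|=8
Step 12: on WHITE (6,7): turn R to W, flip to black, move to (6,6). |black|=9
Step 13: on WHITE (6,6): turn R to N, flip to black, move to (5,6). |black|=10
Step 14: on WHITE (5,6): turn R to E, flip to black, move to (5,7). |black|=11
Step 15: on BLACK (5,7): turn L to N, flip to white, move to (4,7). |black|=10

Answer: 4 7 N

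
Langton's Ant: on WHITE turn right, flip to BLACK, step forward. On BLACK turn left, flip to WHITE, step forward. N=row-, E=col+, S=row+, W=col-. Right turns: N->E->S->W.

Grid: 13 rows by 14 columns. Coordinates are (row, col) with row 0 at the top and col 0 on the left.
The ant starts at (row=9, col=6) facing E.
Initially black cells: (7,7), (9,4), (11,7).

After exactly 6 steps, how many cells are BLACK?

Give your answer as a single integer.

Answer: 7

Derivation:
Step 1: on WHITE (9,6): turn R to S, flip to black, move to (10,6). |black|=4
Step 2: on WHITE (10,6): turn R to W, flip to black, move to (10,5). |black|=5
Step 3: on WHITE (10,5): turn R to N, flip to black, move to (9,5). |black|=6
Step 4: on WHITE (9,5): turn R to E, flip to black, move to (9,6). |black|=7
Step 5: on BLACK (9,6): turn L to N, flip to white, move to (8,6). |black|=6
Step 6: on WHITE (8,6): turn R to E, flip to black, move to (8,7). |black|=7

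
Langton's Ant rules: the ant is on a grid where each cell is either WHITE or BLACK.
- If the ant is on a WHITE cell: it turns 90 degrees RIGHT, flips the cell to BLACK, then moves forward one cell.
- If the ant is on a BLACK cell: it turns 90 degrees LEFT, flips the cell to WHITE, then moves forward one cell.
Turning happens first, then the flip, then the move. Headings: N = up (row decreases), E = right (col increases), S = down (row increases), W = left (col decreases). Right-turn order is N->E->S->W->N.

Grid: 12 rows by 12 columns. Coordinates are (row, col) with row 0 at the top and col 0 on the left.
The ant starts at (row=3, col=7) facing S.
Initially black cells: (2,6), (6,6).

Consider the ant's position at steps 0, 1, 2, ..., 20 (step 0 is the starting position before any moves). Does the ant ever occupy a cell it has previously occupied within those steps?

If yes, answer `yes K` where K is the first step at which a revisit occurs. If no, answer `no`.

Step 1: on WHITE (3,7): turn R to W, flip to black, move to (3,6). |black|=3 — new cell
Step 2: on WHITE (3,6): turn R to N, flip to black, move to (2,6). |black|=4 — new cell
Step 3: on BLACK (2,6): turn L to W, flip to white, move to (2,5). |black|=3 — new cell
Step 4: on WHITE (2,5): turn R to N, flip to black, move to (1,5). |black|=4 — new cell
Step 5: on WHITE (1,5): turn R to E, flip to black, move to (1,6). |black|=5 — new cell
Step 6: on WHITE (1,6): turn R to S, flip to black, move to (2,6). |black|=6 — REVISIT

Answer: yes 6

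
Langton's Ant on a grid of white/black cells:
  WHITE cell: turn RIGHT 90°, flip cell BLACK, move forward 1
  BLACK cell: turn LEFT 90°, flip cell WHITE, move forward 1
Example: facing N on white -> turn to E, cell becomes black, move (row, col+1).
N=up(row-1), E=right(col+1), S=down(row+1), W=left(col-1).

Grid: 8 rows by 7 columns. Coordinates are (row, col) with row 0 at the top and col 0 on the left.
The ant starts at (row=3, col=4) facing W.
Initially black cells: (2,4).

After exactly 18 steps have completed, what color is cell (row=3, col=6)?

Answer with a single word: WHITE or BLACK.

Answer: WHITE

Derivation:
Step 1: on WHITE (3,4): turn R to N, flip to black, move to (2,4). |black|=2
Step 2: on BLACK (2,4): turn L to W, flip to white, move to (2,3). |black|=1
Step 3: on WHITE (2,3): turn R to N, flip to black, move to (1,3). |black|=2
Step 4: on WHITE (1,3): turn R to E, flip to black, move to (1,4). |black|=3
Step 5: on WHITE (1,4): turn R to S, flip to black, move to (2,4). |black|=4
Step 6: on WHITE (2,4): turn R to W, flip to black, move to (2,3). |black|=5
Step 7: on BLACK (2,3): turn L to S, flip to white, move to (3,3). |black|=4
Step 8: on WHITE (3,3): turn R to W, flip to black, move to (3,2). |black|=5
Step 9: on WHITE (3,2): turn R to N, flip to black, move to (2,2). |black|=6
Step 10: on WHITE (2,2): turn R to E, flip to black, move to (2,3). |black|=7
Step 11: on WHITE (2,3): turn R to S, flip to black, move to (3,3). |black|=8
Step 12: on BLACK (3,3): turn L to E, flip to white, move to (3,4). |black|=7
Step 13: on BLACK (3,4): turn L to N, flip to white, move to (2,4). |black|=6
Step 14: on BLACK (2,4): turn L to W, flip to white, move to (2,3). |black|=5
Step 15: on BLACK (2,3): turn L to S, flip to white, move to (3,3). |black|=4
Step 16: on WHITE (3,3): turn R to W, flip to black, move to (3,2). |black|=5
Step 17: on BLACK (3,2): turn L to S, flip to white, move to (4,2). |black|=4
Step 18: on WHITE (4,2): turn R to W, flip to black, move to (4,1). |black|=5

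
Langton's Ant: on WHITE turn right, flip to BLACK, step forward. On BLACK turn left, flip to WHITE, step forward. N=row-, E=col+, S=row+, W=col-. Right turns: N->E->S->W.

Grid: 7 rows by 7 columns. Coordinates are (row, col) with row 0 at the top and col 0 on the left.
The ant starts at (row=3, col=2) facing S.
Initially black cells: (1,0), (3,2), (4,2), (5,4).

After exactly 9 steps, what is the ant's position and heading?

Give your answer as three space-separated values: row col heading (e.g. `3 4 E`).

Answer: 5 3 E

Derivation:
Step 1: on BLACK (3,2): turn L to E, flip to white, move to (3,3). |black|=3
Step 2: on WHITE (3,3): turn R to S, flip to black, move to (4,3). |black|=4
Step 3: on WHITE (4,3): turn R to W, flip to black, move to (4,2). |black|=5
Step 4: on BLACK (4,2): turn L to S, flip to white, move to (5,2). |black|=4
Step 5: on WHITE (5,2): turn R to W, flip to black, move to (5,1). |black|=5
Step 6: on WHITE (5,1): turn R to N, flip to black, move to (4,1). |black|=6
Step 7: on WHITE (4,1): turn R to E, flip to black, move to (4,2). |black|=7
Step 8: on WHITE (4,2): turn R to S, flip to black, move to (5,2). |black|=8
Step 9: on BLACK (5,2): turn L to E, flip to white, move to (5,3). |black|=7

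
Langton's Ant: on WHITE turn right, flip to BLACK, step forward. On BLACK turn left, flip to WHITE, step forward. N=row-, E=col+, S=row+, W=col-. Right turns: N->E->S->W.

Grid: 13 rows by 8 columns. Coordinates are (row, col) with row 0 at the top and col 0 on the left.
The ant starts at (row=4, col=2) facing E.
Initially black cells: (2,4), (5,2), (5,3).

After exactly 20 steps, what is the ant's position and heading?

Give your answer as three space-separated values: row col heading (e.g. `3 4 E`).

Step 1: on WHITE (4,2): turn R to S, flip to black, move to (5,2). |black|=4
Step 2: on BLACK (5,2): turn L to E, flip to white, move to (5,3). |black|=3
Step 3: on BLACK (5,3): turn L to N, flip to white, move to (4,3). |black|=2
Step 4: on WHITE (4,3): turn R to E, flip to black, move to (4,4). |black|=3
Step 5: on WHITE (4,4): turn R to S, flip to black, move to (5,4). |black|=4
Step 6: on WHITE (5,4): turn R to W, flip to black, move to (5,3). |black|=5
Step 7: on WHITE (5,3): turn R to N, flip to black, move to (4,3). |black|=6
Step 8: on BLACK (4,3): turn L to W, flip to white, move to (4,2). |black|=5
Step 9: on BLACK (4,2): turn L to S, flip to white, move to (5,2). |black|=4
Step 10: on WHITE (5,2): turn R to W, flip to black, move to (5,1). |black|=5
Step 11: on WHITE (5,1): turn R to N, flip to black, move to (4,1). |black|=6
Step 12: on WHITE (4,1): turn R to E, flip to black, move to (4,2). |black|=7
Step 13: on WHITE (4,2): turn R to S, flip to black, move to (5,2). |black|=8
Step 14: on BLACK (5,2): turn L to E, flip to white, move to (5,3). |black|=7
Step 15: on BLACK (5,3): turn L to N, flip to white, move to (4,3). |black|=6
Step 16: on WHITE (4,3): turn R to E, flip to black, move to (4,4). |black|=7
Step 17: on BLACK (4,4): turn L to N, flip to white, move to (3,4). |black|=6
Step 18: on WHITE (3,4): turn R to E, flip to black, move to (3,5). |black|=7
Step 19: on WHITE (3,5): turn R to S, flip to black, move to (4,5). |black|=8
Step 20: on WHITE (4,5): turn R to W, flip to black, move to (4,4). |black|=9

Answer: 4 4 W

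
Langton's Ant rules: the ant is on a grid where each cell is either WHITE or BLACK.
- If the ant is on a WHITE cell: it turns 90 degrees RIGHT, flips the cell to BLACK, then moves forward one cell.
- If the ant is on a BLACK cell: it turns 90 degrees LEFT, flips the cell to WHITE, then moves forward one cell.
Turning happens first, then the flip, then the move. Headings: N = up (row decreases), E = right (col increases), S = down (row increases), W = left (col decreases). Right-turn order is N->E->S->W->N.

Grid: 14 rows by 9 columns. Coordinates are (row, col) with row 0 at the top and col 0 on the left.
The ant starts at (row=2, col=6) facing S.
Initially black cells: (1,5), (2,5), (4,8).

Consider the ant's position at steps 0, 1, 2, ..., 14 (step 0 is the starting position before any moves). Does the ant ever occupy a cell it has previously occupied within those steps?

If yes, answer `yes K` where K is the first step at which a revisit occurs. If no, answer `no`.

Step 1: on WHITE (2,6): turn R to W, flip to black, move to (2,5). |black|=4 — new cell
Step 2: on BLACK (2,5): turn L to S, flip to white, move to (3,5). |black|=3 — new cell
Step 3: on WHITE (3,5): turn R to W, flip to black, move to (3,4). |black|=4 — new cell
Step 4: on WHITE (3,4): turn R to N, flip to black, move to (2,4). |black|=5 — new cell
Step 5: on WHITE (2,4): turn R to E, flip to black, move to (2,5). |black|=6 — REVISIT

Answer: yes 5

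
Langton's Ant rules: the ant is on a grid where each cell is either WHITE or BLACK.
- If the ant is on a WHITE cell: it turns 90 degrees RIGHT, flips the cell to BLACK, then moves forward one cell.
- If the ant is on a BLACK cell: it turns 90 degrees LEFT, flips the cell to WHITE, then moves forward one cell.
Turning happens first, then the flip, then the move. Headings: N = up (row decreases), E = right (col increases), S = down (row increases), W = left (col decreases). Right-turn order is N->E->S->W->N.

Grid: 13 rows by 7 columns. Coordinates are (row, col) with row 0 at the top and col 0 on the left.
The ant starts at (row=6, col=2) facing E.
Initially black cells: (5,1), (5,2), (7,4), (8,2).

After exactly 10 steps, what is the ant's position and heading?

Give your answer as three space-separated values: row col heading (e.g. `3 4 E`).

Step 1: on WHITE (6,2): turn R to S, flip to black, move to (7,2). |black|=5
Step 2: on WHITE (7,2): turn R to W, flip to black, move to (7,1). |black|=6
Step 3: on WHITE (7,1): turn R to N, flip to black, move to (6,1). |black|=7
Step 4: on WHITE (6,1): turn R to E, flip to black, move to (6,2). |black|=8
Step 5: on BLACK (6,2): turn L to N, flip to white, move to (5,2). |black|=7
Step 6: on BLACK (5,2): turn L to W, flip to white, move to (5,1). |black|=6
Step 7: on BLACK (5,1): turn L to S, flip to white, move to (6,1). |black|=5
Step 8: on BLACK (6,1): turn L to E, flip to white, move to (6,2). |black|=4
Step 9: on WHITE (6,2): turn R to S, flip to black, move to (7,2). |black|=5
Step 10: on BLACK (7,2): turn L to E, flip to white, move to (7,3). |black|=4

Answer: 7 3 E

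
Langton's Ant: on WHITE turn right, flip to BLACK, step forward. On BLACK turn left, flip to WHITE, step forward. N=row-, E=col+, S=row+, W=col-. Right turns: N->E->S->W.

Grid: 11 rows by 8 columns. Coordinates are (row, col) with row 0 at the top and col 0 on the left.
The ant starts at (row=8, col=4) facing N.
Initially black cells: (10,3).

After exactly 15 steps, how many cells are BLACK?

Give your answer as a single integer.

Step 1: on WHITE (8,4): turn R to E, flip to black, move to (8,5). |black|=2
Step 2: on WHITE (8,5): turn R to S, flip to black, move to (9,5). |black|=3
Step 3: on WHITE (9,5): turn R to W, flip to black, move to (9,4). |black|=4
Step 4: on WHITE (9,4): turn R to N, flip to black, move to (8,4). |black|=5
Step 5: on BLACK (8,4): turn L to W, flip to white, move to (8,3). |black|=4
Step 6: on WHITE (8,3): turn R to N, flip to black, move to (7,3). |black|=5
Step 7: on WHITE (7,3): turn R to E, flip to black, move to (7,4). |black|=6
Step 8: on WHITE (7,4): turn R to S, flip to black, move to (8,4). |black|=7
Step 9: on WHITE (8,4): turn R to W, flip to black, move to (8,3). |black|=8
Step 10: on BLACK (8,3): turn L to S, flip to white, move to (9,3). |black|=7
Step 11: on WHITE (9,3): turn R to W, flip to black, move to (9,2). |black|=8
Step 12: on WHITE (9,2): turn R to N, flip to black, move to (8,2). |black|=9
Step 13: on WHITE (8,2): turn R to E, flip to black, move to (8,3). |black|=10
Step 14: on WHITE (8,3): turn R to S, flip to black, move to (9,3). |black|=11
Step 15: on BLACK (9,3): turn L to E, flip to white, move to (9,4). |black|=10

Answer: 10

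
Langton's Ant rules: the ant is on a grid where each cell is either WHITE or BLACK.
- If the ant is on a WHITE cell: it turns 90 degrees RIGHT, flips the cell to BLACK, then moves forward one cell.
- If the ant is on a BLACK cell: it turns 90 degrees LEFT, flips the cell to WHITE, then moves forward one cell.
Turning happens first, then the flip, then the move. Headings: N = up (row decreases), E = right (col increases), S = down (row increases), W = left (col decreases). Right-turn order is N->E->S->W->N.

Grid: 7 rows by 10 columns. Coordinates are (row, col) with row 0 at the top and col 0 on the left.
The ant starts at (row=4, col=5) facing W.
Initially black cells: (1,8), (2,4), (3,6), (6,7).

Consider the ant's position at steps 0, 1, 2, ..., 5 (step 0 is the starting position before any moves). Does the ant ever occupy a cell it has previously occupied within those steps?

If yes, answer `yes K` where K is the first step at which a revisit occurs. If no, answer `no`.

Answer: no

Derivation:
Step 1: on WHITE (4,5): turn R to N, flip to black, move to (3,5). |black|=5 — new cell
Step 2: on WHITE (3,5): turn R to E, flip to black, move to (3,6). |black|=6 — new cell
Step 3: on BLACK (3,6): turn L to N, flip to white, move to (2,6). |black|=5 — new cell
Step 4: on WHITE (2,6): turn R to E, flip to black, move to (2,7). |black|=6 — new cell
Step 5: on WHITE (2,7): turn R to S, flip to black, move to (3,7). |black|=7 — new cell
No revisit within 5 steps.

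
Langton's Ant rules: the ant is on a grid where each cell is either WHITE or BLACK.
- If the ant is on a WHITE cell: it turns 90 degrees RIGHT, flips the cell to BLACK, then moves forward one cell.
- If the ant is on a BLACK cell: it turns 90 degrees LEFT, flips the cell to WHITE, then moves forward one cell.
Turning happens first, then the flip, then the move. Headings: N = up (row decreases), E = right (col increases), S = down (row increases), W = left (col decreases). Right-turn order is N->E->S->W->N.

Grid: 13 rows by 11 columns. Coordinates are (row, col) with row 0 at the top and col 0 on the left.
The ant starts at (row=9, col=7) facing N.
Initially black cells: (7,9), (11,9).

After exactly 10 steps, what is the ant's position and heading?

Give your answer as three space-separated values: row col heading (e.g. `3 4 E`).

Step 1: on WHITE (9,7): turn R to E, flip to black, move to (9,8). |black|=3
Step 2: on WHITE (9,8): turn R to S, flip to black, move to (10,8). |black|=4
Step 3: on WHITE (10,8): turn R to W, flip to black, move to (10,7). |black|=5
Step 4: on WHITE (10,7): turn R to N, flip to black, move to (9,7). |black|=6
Step 5: on BLACK (9,7): turn L to W, flip to white, move to (9,6). |black|=5
Step 6: on WHITE (9,6): turn R to N, flip to black, move to (8,6). |black|=6
Step 7: on WHITE (8,6): turn R to E, flip to black, move to (8,7). |black|=7
Step 8: on WHITE (8,7): turn R to S, flip to black, move to (9,7). |black|=8
Step 9: on WHITE (9,7): turn R to W, flip to black, move to (9,6). |black|=9
Step 10: on BLACK (9,6): turn L to S, flip to white, move to (10,6). |black|=8

Answer: 10 6 S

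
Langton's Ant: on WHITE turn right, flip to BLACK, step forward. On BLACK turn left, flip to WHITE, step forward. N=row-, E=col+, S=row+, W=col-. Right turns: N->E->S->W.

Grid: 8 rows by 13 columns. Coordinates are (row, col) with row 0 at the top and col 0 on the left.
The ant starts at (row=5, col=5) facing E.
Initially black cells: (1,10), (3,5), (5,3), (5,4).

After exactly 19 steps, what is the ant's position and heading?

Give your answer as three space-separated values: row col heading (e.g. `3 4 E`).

Step 1: on WHITE (5,5): turn R to S, flip to black, move to (6,5). |black|=5
Step 2: on WHITE (6,5): turn R to W, flip to black, move to (6,4). |black|=6
Step 3: on WHITE (6,4): turn R to N, flip to black, move to (5,4). |black|=7
Step 4: on BLACK (5,4): turn L to W, flip to white, move to (5,3). |black|=6
Step 5: on BLACK (5,3): turn L to S, flip to white, move to (6,3). |black|=5
Step 6: on WHITE (6,3): turn R to W, flip to black, move to (6,2). |black|=6
Step 7: on WHITE (6,2): turn R to N, flip to black, move to (5,2). |black|=7
Step 8: on WHITE (5,2): turn R to E, flip to black, move to (5,3). |black|=8
Step 9: on WHITE (5,3): turn R to S, flip to black, move to (6,3). |black|=9
Step 10: on BLACK (6,3): turn L to E, flip to white, move to (6,4). |black|=8
Step 11: on BLACK (6,4): turn L to N, flip to white, move to (5,4). |black|=7
Step 12: on WHITE (5,4): turn R to E, flip to black, move to (5,5). |black|=8
Step 13: on BLACK (5,5): turn L to N, flip to white, move to (4,5). |black|=7
Step 14: on WHITE (4,5): turn R to E, flip to black, move to (4,6). |black|=8
Step 15: on WHITE (4,6): turn R to S, flip to black, move to (5,6). |black|=9
Step 16: on WHITE (5,6): turn R to W, flip to black, move to (5,5). |black|=10
Step 17: on WHITE (5,5): turn R to N, flip to black, move to (4,5). |black|=11
Step 18: on BLACK (4,5): turn L to W, flip to white, move to (4,4). |black|=10
Step 19: on WHITE (4,4): turn R to N, flip to black, move to (3,4). |black|=11

Answer: 3 4 N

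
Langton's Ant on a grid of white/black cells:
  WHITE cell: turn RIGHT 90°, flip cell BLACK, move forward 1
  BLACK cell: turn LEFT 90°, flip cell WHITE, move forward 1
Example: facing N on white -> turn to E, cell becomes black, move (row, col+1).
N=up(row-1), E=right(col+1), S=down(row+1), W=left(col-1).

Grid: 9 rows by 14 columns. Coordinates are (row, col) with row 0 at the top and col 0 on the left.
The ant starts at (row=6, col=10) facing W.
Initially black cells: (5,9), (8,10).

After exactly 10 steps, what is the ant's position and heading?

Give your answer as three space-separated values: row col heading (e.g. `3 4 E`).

Step 1: on WHITE (6,10): turn R to N, flip to black, move to (5,10). |black|=3
Step 2: on WHITE (5,10): turn R to E, flip to black, move to (5,11). |black|=4
Step 3: on WHITE (5,11): turn R to S, flip to black, move to (6,11). |black|=5
Step 4: on WHITE (6,11): turn R to W, flip to black, move to (6,10). |black|=6
Step 5: on BLACK (6,10): turn L to S, flip to white, move to (7,10). |black|=5
Step 6: on WHITE (7,10): turn R to W, flip to black, move to (7,9). |black|=6
Step 7: on WHITE (7,9): turn R to N, flip to black, move to (6,9). |black|=7
Step 8: on WHITE (6,9): turn R to E, flip to black, move to (6,10). |black|=8
Step 9: on WHITE (6,10): turn R to S, flip to black, move to (7,10). |black|=9
Step 10: on BLACK (7,10): turn L to E, flip to white, move to (7,11). |black|=8

Answer: 7 11 E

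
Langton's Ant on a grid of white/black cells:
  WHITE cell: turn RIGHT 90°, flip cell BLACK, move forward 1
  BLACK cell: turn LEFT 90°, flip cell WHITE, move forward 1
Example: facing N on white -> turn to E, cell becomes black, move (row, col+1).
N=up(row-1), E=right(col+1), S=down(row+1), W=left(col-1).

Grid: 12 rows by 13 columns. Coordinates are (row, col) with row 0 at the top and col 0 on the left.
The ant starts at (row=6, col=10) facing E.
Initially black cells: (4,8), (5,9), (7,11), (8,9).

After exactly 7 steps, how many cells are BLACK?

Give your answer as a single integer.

Step 1: on WHITE (6,10): turn R to S, flip to black, move to (7,10). |black|=5
Step 2: on WHITE (7,10): turn R to W, flip to black, move to (7,9). |black|=6
Step 3: on WHITE (7,9): turn R to N, flip to black, move to (6,9). |black|=7
Step 4: on WHITE (6,9): turn R to E, flip to black, move to (6,10). |black|=8
Step 5: on BLACK (6,10): turn L to N, flip to white, move to (5,10). |black|=7
Step 6: on WHITE (5,10): turn R to E, flip to black, move to (5,11). |black|=8
Step 7: on WHITE (5,11): turn R to S, flip to black, move to (6,11). |black|=9

Answer: 9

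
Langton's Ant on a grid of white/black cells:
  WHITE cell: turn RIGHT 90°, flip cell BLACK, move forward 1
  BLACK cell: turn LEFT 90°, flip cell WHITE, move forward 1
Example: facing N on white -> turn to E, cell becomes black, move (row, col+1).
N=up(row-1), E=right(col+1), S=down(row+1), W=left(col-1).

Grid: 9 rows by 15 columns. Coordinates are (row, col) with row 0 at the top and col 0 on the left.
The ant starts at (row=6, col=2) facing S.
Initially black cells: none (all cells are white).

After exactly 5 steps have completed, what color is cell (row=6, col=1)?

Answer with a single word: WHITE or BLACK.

Answer: BLACK

Derivation:
Step 1: on WHITE (6,2): turn R to W, flip to black, move to (6,1). |black|=1
Step 2: on WHITE (6,1): turn R to N, flip to black, move to (5,1). |black|=2
Step 3: on WHITE (5,1): turn R to E, flip to black, move to (5,2). |black|=3
Step 4: on WHITE (5,2): turn R to S, flip to black, move to (6,2). |black|=4
Step 5: on BLACK (6,2): turn L to E, flip to white, move to (6,3). |black|=3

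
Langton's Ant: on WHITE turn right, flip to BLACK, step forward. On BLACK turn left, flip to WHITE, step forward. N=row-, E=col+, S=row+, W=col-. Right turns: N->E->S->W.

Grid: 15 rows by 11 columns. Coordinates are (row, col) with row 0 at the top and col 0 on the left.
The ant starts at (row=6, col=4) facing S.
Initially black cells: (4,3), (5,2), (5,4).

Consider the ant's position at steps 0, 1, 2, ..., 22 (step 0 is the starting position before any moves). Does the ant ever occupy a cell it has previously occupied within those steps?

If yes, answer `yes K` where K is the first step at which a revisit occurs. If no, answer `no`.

Step 1: on WHITE (6,4): turn R to W, flip to black, move to (6,3). |black|=4 — new cell
Step 2: on WHITE (6,3): turn R to N, flip to black, move to (5,3). |black|=5 — new cell
Step 3: on WHITE (5,3): turn R to E, flip to black, move to (5,4). |black|=6 — new cell
Step 4: on BLACK (5,4): turn L to N, flip to white, move to (4,4). |black|=5 — new cell
Step 5: on WHITE (4,4): turn R to E, flip to black, move to (4,5). |black|=6 — new cell
Step 6: on WHITE (4,5): turn R to S, flip to black, move to (5,5). |black|=7 — new cell
Step 7: on WHITE (5,5): turn R to W, flip to black, move to (5,4). |black|=8 — REVISIT

Answer: yes 7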